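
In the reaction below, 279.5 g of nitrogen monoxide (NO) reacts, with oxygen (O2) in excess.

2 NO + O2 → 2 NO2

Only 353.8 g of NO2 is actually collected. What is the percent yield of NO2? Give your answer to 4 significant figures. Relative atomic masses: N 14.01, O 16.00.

82.56 %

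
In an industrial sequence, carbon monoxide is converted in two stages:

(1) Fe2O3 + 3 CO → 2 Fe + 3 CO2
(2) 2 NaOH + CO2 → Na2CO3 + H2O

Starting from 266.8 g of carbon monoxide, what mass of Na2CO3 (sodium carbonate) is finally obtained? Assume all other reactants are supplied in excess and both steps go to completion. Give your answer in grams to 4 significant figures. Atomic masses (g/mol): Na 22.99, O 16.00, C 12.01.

1010 g

M(CO) = 12.01 + 16.00 = 28.01 g/mol.
M(Na2CO3) = 2(22.99) + 12.01 + 3(16.00) = 105.99 g/mol.
n(CO) = 266.80 / 28.01 = 9.5252 mol.
Step 1 gives a 3:3 ratio of CO to CO2, so n(CO2) = 9.5252 mol.
In step 2 the CO2:Na2CO3 ratio is 1:1, so n(Na2CO3) = 9.5252 mol.
Mass of Na2CO3 = 9.5252 × 105.99 = 1009.6 g.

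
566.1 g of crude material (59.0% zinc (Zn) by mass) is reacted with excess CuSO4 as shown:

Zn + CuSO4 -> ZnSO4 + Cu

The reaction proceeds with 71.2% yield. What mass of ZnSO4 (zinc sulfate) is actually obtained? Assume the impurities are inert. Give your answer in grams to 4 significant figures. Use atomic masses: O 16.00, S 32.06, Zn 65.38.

587.2 g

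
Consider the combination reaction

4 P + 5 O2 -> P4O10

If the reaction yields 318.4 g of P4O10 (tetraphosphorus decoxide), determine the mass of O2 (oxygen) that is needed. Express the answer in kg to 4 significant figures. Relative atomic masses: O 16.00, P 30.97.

M(P4O10) = 4(30.97) + 10(16.00) = 283.88 g/mol.
M(O2) = 2(16.00) = 32.00 g/mol.
n(P4O10) = 318.40 g / 283.88 g/mol = 1.1216 mol.
From the equation the P4O10:O2 mole ratio is 1:5, so n(O2) = 1.1216 × 5/1 = 5.6080 mol.
Mass of O2 = 5.6080 mol × 32.00 g/mol = 179.46 g.
Converting to kg: 179.46 g = 0.1795 kg.

0.1795 kg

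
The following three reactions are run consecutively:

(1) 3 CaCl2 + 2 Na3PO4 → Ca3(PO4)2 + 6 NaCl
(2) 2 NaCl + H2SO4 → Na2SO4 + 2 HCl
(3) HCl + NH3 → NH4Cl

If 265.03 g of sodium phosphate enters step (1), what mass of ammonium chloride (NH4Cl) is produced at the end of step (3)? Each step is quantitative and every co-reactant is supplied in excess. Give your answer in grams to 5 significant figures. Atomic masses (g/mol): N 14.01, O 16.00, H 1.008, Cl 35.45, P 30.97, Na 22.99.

259.43 g

M(Na3PO4) = 3(22.99) + 30.97 + 4(16.00) = 163.94 g/mol.
M(NH4Cl) = 14.01 + 4(1.008) + 35.45 = 53.492 g/mol.
n(Na3PO4) = 265.03 / 163.94 = 1.61663 mol.
Reaction (1): Na3PO4→NaCl ratio 2:6 ⇒ n(NaCl) = 4.84988 mol.
Reaction (2): NaCl→HCl ratio 2:2 ⇒ n(HCl) = 4.84988 mol.
Reaction (3): HCl→NH4Cl ratio 1:1 ⇒ n(NH4Cl) = 4.84988 mol.
Mass of NH4Cl = 4.84988 × 53.492 = 259.430 g.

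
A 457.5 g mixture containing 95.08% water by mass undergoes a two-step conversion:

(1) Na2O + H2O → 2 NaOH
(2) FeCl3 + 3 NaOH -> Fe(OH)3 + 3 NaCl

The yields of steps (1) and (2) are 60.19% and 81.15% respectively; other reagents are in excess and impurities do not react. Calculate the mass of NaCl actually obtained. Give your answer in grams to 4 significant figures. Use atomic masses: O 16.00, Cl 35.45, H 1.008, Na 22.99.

1378 g

Pure H2O = 457.5 × 0.9508 = 434.99 g.
M(H2O) = 2(1.008) + 16.00 = 18.016 g/mol.
M(NaCl) = 22.99 + 35.45 = 58.44 g/mol.
n(H2O) = 434.99 / 18.016 = 24.145 mol.
Step 1 (H2O:NaOH = 1:2): theoretical n(NaOH) = 48.289 mol; at 60.19% yield, n(NaOH) = 29.065 mol.
Step 2 (NaOH:NaCl = 3:3): theoretical n(NaCl) = 29.065 mol, so theoretical mass = 29.065 × 58.44 = 1698.6 g.
At 81.15% yield, actual mass of NaCl = 1698.6 × 0.8115 = 1378.4 g.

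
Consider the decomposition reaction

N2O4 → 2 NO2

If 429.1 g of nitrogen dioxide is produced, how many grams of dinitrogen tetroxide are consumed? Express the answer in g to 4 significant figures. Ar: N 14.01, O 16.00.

M(NO2) = 14.01 + 2(16.00) = 46.01 g/mol.
M(N2O4) = 2(14.01) + 4(16.00) = 92.02 g/mol.
n(NO2) = 429.10 g / 46.01 g/mol = 9.3262 mol.
From the equation the NO2:N2O4 mole ratio is 2:1, so n(N2O4) = 9.3262 × 1/2 = 4.6631 mol.
Mass of N2O4 = 4.6631 mol × 92.02 g/mol = 429.10 g.

429.1 g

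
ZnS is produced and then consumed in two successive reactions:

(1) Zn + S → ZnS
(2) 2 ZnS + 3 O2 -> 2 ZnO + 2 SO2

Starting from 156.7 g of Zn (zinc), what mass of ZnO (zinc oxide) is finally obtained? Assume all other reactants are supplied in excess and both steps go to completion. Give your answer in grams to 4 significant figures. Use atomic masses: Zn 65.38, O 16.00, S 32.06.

M(Zn) = 65.38 g/mol.
M(ZnO) = 65.38 + 16.00 = 81.38 g/mol.
n(Zn) = 156.70 / 65.38 = 2.3968 mol.
Step 1 gives a 1:1 ratio of Zn to ZnS, so n(ZnS) = 2.3968 mol.
In step 2 the ZnS:ZnO ratio is 2:2, so n(ZnO) = 2.3968 mol.
Mass of ZnO = 2.3968 × 81.38 = 195.05 g.

195.0 g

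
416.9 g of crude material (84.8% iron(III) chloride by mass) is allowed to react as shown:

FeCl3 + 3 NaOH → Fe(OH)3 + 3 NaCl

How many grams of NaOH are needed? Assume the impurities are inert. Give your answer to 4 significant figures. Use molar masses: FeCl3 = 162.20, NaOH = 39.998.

261.5 g

Mass of pure FeCl3 = 416.9 g × 0.848 = 353.53 g.
n(FeCl3) = 353.53 g / 162.20 g/mol = 2.1796 mol.
From the equation the FeCl3:NaOH mole ratio is 1:3, so n(NaOH) = 2.1796 × 3/1 = 6.5388 mol.
Mass of NaOH = 6.5388 mol × 39.998 g/mol = 261.54 g.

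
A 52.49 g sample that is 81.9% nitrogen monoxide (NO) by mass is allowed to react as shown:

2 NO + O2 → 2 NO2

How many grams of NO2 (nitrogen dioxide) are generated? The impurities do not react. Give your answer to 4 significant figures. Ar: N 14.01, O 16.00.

65.91 g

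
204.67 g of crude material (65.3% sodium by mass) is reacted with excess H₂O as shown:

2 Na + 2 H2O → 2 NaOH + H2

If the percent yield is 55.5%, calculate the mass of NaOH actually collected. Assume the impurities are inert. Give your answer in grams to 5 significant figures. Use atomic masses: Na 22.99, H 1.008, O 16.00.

129.05 g

Pure Na available = 204.67 g × 0.653 = 133.650 g.
M(Na) = 22.99 g/mol.
M(NaOH) = 22.99 + 16.00 + 1.008 = 39.998 g/mol.
n(Na) = 133.650 g / 22.99 g/mol = 5.81338 mol.
From the equation the Na:NaOH mole ratio is 2:2, so n(NaOH) = 5.81338 × 2/2 = 5.81338 mol.
Mass of NaOH = 5.81338 mol × 39.998 g/mol = 232.523 g.
Actual mass collected = 232.523 g × 0.555 = 129.050 g.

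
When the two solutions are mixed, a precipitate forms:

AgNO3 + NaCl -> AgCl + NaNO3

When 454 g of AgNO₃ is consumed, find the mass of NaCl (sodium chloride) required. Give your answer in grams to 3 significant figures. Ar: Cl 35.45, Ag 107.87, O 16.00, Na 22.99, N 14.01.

M(AgNO3) = 107.87 + 14.01 + 3(16.00) = 169.88 g/mol.
M(NaCl) = 22.99 + 35.45 = 58.44 g/mol.
n(AgNO3) = 454.0 g / 169.88 g/mol = 2.672 mol.
From the equation the AgNO3:NaCl mole ratio is 1:1, so n(NaCl) = 2.672 × 1/1 = 2.672 mol.
Mass of NaCl = 2.672 mol × 58.44 g/mol = 156.2 g.

156 g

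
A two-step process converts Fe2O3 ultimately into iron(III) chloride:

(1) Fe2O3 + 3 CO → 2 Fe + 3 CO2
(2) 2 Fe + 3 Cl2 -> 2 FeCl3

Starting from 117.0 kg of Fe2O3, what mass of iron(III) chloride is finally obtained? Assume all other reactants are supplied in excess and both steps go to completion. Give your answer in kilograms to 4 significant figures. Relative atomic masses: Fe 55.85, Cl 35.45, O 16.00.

237.7 kg

M(Fe2O3) = 2(55.85) + 3(16.00) = 159.70 g/mol.
M(FeCl3) = 55.85 + 3(35.45) = 162.20 g/mol.
117.0 kg = 117000 g.
n(Fe2O3) = 117000 / 159.70 = 732.62 mol.
Step 1 gives a 1:2 ratio of Fe2O3 to Fe, so n(Fe) = 1465.2 mol.
In step 2 the Fe:FeCl3 ratio is 2:2, so n(FeCl3) = 1465.2 mol.
Mass of FeCl3 = 1465.2 × 162.20 = 237660 g = 237.7 kg.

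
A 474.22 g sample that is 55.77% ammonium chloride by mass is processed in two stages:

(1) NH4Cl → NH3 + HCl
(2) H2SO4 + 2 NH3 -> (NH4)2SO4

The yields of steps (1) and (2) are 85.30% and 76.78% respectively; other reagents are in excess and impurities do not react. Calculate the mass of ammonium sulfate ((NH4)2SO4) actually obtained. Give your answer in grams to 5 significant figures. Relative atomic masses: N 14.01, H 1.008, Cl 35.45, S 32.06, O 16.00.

213.95 g

Pure NH4Cl = 474.22 × 0.5577 = 264.472 g.
M(NH4Cl) = 14.01 + 4(1.008) + 35.45 = 53.492 g/mol.
M((NH4)2SO4) = 2(14.01) + 8(1.008) + 32.06 + 4(16.00) = 132.144 g/mol.
n(NH4Cl) = 264.472 / 53.492 = 4.94415 mol.
Step 1 (NH4Cl:NH3 = 1:1): theoretical n(NH3) = 4.94415 mol; at 85.30% yield, n(NH3) = 4.21736 mol.
Step 2 (NH3:(NH4)2SO4 = 2:1): theoretical n((NH4)2SO4) = 2.10868 mol, so theoretical mass = 2.10868 × 132.144 = 278.649 g.
At 76.78% yield, actual mass of (NH4)2SO4 = 278.649 × 0.7678 = 213.947 g.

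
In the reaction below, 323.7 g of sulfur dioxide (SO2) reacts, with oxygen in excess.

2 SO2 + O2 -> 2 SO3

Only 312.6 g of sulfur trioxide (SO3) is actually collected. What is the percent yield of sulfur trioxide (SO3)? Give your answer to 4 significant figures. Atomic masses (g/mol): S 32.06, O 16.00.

77.27 %

M(SO2) = 32.06 + 2(16.00) = 64.06 g/mol.
M(SO3) = 32.06 + 3(16.00) = 80.06 g/mol.
n(SO2) = 323.70 g / 64.06 g/mol = 5.0531 mol.
From the equation the SO2:SO3 mole ratio is 2:2, so n(SO3) = 5.0531 × 2/2 = 5.0531 mol.
Mass of SO3 = 5.0531 mol × 80.06 g/mol = 404.55 g.
This is the theoretical yield. Percent yield = 312.6 g / 404.55 g × 100% = 77.271%.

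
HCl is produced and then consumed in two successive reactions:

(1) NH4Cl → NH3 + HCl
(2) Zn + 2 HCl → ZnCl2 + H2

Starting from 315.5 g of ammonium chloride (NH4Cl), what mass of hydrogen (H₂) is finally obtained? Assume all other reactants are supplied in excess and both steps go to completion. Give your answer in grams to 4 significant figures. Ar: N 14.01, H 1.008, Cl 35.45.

M(NH4Cl) = 14.01 + 4(1.008) + 35.45 = 53.492 g/mol.
M(H2) = 2(1.008) = 2.016 g/mol.
n(NH4Cl) = 315.50 / 53.492 = 5.8981 mol.
Step 1 gives a 1:1 ratio of NH4Cl to HCl, so n(HCl) = 5.8981 mol.
In step 2 the HCl:H2 ratio is 2:1, so n(H2) = 2.9490 mol.
Mass of H2 = 2.9490 × 2.016 = 5.9453 g.

5.945 g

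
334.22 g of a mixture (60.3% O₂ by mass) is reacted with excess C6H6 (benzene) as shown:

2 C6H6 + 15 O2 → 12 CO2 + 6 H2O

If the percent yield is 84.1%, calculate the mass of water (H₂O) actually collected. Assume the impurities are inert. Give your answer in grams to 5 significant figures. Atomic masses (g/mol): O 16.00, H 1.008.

Pure O2 available = 334.22 g × 0.603 = 201.535 g.
M(O2) = 2(16.00) = 32.00 g/mol.
M(H2O) = 2(1.008) + 16.00 = 18.016 g/mol.
n(O2) = 201.535 g / 32.00 g/mol = 6.29796 mol.
From the equation the O2:H2O mole ratio is 15:6, so n(H2O) = 6.29796 × 6/15 = 2.51918 mol.
Mass of H2O = 2.51918 mol × 18.016 g/mol = 45.3856 g.
Actual mass collected = 45.3856 g × 0.841 = 38.1693 g.

38.169 g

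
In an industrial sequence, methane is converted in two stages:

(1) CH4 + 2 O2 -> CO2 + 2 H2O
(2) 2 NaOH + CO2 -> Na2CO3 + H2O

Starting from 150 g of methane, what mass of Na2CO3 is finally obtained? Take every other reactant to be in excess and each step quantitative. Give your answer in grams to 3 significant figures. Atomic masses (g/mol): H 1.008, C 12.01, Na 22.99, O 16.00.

991 g

M(CH4) = 12.01 + 4(1.008) = 16.042 g/mol.
M(Na2CO3) = 2(22.99) + 12.01 + 3(16.00) = 105.99 g/mol.
n(CH4) = 150.0 / 16.042 = 9.350 mol.
Step 1 gives a 1:1 ratio of CH4 to CO2, so n(CO2) = 9.350 mol.
In step 2 the CO2:Na2CO3 ratio is 1:1, so n(Na2CO3) = 9.350 mol.
Mass of Na2CO3 = 9.350 × 105.99 = 991.1 g.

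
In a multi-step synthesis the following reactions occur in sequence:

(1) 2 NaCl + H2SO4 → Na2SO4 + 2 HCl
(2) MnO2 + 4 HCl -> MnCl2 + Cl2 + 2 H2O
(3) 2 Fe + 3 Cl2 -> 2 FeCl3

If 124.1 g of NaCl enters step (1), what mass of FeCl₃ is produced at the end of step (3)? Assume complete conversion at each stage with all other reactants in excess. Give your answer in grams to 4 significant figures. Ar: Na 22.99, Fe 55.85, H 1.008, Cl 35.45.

M(NaCl) = 22.99 + 35.45 = 58.44 g/mol.
M(FeCl3) = 55.85 + 3(35.45) = 162.20 g/mol.
n(NaCl) = 124.1 / 58.44 = 2.1235 mol.
Reaction (1): NaCl→HCl ratio 2:2 ⇒ n(HCl) = 2.1235 mol.
Reaction (2): HCl→Cl2 ratio 4:1 ⇒ n(Cl2) = 0.53089 mol.
Reaction (3): Cl2→FeCl3 ratio 3:2 ⇒ n(FeCl3) = 0.35392 mol.
Mass of FeCl3 = 0.35392 × 162.20 = 57.407 g.

57.41 g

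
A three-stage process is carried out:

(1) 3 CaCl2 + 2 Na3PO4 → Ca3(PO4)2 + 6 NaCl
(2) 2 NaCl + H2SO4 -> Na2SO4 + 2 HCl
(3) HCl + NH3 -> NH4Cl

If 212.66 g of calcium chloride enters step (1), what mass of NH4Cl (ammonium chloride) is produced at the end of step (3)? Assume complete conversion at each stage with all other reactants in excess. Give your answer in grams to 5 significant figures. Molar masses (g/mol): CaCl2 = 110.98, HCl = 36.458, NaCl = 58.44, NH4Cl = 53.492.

205.00 g

n(CaCl2) = 212.66 / 110.98 = 1.91620 mol.
Reaction (1): CaCl2→NaCl ratio 3:6 ⇒ n(NaCl) = 3.83240 mol.
Reaction (2): NaCl→HCl ratio 2:2 ⇒ n(HCl) = 3.83240 mol.
Reaction (3): HCl→NH4Cl ratio 1:1 ⇒ n(NH4Cl) = 3.83240 mol.
Mass of NH4Cl = 3.83240 × 53.492 = 205.003 g.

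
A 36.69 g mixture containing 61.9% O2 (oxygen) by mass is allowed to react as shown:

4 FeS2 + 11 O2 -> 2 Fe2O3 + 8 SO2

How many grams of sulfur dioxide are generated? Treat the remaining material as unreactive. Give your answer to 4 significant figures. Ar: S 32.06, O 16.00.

Mass of pure O2 = 36.69 g × 0.619 = 22.711 g.
M(O2) = 2(16.00) = 32.00 g/mol.
M(SO2) = 32.06 + 2(16.00) = 64.06 g/mol.
n(O2) = 22.711 g / 32.00 g/mol = 0.70972 mol.
From the equation the O2:SO2 mole ratio is 11:8, so n(SO2) = 0.70972 × 8/11 = 0.51616 mol.
Mass of SO2 = 0.51616 mol × 64.06 g/mol = 33.065 g.

33.07 g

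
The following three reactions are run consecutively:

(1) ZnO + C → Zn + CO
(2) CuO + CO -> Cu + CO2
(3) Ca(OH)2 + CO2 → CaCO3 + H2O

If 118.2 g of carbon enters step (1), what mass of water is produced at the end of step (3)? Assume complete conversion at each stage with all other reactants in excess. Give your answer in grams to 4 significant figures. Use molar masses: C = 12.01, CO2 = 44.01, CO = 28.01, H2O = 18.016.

n(C) = 118.2 / 12.01 = 9.8418 mol.
Reaction (1): C→CO ratio 1:1 ⇒ n(CO) = 9.8418 mol.
Reaction (2): CO→CO2 ratio 1:1 ⇒ n(CO2) = 9.8418 mol.
Reaction (3): CO2→H2O ratio 1:1 ⇒ n(H2O) = 9.8418 mol.
Mass of H2O = 9.8418 × 18.016 = 177.31 g.

177.3 g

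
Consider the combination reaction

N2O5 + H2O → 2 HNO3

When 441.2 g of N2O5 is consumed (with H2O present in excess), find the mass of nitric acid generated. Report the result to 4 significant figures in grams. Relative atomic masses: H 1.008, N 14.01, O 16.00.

M(N2O5) = 2(14.01) + 5(16.00) = 108.02 g/mol.
M(HNO3) = 1.008 + 14.01 + 3(16.00) = 63.018 g/mol.
n(N2O5) = 441.20 g / 108.02 g/mol = 4.0844 mol.
From the equation the N2O5:HNO3 mole ratio is 1:2, so n(HNO3) = 4.0844 × 2/1 = 8.1689 mol.
Mass of HNO3 = 8.1689 mol × 63.018 g/mol = 514.79 g.

514.8 g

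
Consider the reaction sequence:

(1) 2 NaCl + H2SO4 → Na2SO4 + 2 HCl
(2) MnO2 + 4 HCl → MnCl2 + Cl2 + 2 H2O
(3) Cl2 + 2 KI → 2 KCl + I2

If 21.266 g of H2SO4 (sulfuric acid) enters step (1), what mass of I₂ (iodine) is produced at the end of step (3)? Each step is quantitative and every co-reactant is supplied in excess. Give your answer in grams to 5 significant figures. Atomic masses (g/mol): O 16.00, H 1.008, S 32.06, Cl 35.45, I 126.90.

M(H2SO4) = 2(1.008) + 32.06 + 4(16.00) = 98.076 g/mol.
M(I2) = 2(126.90) = 253.80 g/mol.
n(H2SO4) = 21.266 / 98.076 = 0.216832 mol.
Reaction (1): H2SO4→HCl ratio 1:2 ⇒ n(HCl) = 0.433664 mol.
Reaction (2): HCl→Cl2 ratio 4:1 ⇒ n(Cl2) = 0.108416 mol.
Reaction (3): Cl2→I2 ratio 1:1 ⇒ n(I2) = 0.108416 mol.
Mass of I2 = 0.108416 × 253.80 = 27.5160 g.

27.516 g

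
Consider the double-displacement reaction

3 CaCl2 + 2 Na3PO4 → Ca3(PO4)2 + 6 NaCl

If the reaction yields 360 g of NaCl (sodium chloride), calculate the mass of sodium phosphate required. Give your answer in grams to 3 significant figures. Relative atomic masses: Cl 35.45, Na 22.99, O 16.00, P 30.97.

337 g

M(NaCl) = 22.99 + 35.45 = 58.44 g/mol.
M(Na3PO4) = 3(22.99) + 30.97 + 4(16.00) = 163.94 g/mol.
n(NaCl) = 360.0 g / 58.44 g/mol = 6.160 mol.
From the equation the NaCl:Na3PO4 mole ratio is 6:2, so n(Na3PO4) = 6.160 × 2/6 = 2.053 mol.
Mass of Na3PO4 = 2.053 mol × 163.94 g/mol = 336.6 g.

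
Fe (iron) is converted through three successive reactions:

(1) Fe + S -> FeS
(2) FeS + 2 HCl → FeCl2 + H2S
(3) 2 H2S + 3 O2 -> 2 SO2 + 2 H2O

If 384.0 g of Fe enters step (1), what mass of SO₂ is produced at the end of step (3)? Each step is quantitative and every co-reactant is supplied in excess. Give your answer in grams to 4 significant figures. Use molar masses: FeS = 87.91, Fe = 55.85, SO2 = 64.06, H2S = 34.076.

440.4 g

n(Fe) = 384.0 / 55.85 = 6.8756 mol.
Reaction (1): Fe→FeS ratio 1:1 ⇒ n(FeS) = 6.8756 mol.
Reaction (2): FeS→H2S ratio 1:1 ⇒ n(H2S) = 6.8756 mol.
Reaction (3): H2S→SO2 ratio 2:2 ⇒ n(SO2) = 6.8756 mol.
Mass of SO2 = 6.8756 × 64.06 = 440.45 g.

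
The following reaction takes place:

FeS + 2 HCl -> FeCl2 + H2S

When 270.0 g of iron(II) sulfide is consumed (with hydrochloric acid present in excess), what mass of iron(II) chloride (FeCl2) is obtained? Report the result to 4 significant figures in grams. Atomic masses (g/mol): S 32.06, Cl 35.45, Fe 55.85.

389.3 g

M(FeS) = 55.85 + 32.06 = 87.91 g/mol.
M(FeCl2) = 55.85 + 2(35.45) = 126.75 g/mol.
n(FeS) = 270.00 g / 87.91 g/mol = 3.0713 mol.
From the equation the FeS:FeCl2 mole ratio is 1:1, so n(FeCl2) = 3.0713 × 1/1 = 3.0713 mol.
Mass of FeCl2 = 3.0713 mol × 126.75 g/mol = 389.29 g.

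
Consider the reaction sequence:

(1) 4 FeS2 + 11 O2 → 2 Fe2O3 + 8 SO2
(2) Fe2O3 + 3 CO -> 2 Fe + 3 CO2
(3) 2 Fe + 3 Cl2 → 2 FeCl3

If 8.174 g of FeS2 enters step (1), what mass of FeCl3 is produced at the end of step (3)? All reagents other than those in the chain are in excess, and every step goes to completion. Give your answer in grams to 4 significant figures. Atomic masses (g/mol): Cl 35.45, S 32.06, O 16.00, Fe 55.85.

11.05 g

M(FeS2) = 55.85 + 2(32.06) = 119.97 g/mol.
M(FeCl3) = 55.85 + 3(35.45) = 162.20 g/mol.
n(FeS2) = 8.174 / 119.97 = 0.068134 mol.
Reaction (1): FeS2→Fe2O3 ratio 4:2 ⇒ n(Fe2O3) = 0.034067 mol.
Reaction (2): Fe2O3→Fe ratio 1:2 ⇒ n(Fe) = 0.068134 mol.
Reaction (3): Fe→FeCl3 ratio 2:2 ⇒ n(FeCl3) = 0.068134 mol.
Mass of FeCl3 = 0.068134 × 162.20 = 11.051 g.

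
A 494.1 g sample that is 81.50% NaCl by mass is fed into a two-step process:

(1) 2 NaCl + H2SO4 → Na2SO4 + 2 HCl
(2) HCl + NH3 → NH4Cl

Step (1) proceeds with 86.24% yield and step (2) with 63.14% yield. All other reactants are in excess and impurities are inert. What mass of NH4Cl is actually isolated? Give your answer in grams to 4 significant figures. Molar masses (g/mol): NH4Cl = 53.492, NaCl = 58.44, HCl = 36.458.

Pure NaCl = 494.1 × 0.8150 = 402.69 g.
n(NaCl) = 402.69 / 58.44 = 6.8907 mol.
Step 1 (NaCl:HCl = 2:2): theoretical n(HCl) = 6.8907 mol; at 86.24% yield, n(HCl) = 5.9425 mol.
Step 2 (HCl:NH4Cl = 1:1): theoretical n(NH4Cl) = 5.9425 mol, so theoretical mass = 5.9425 × 53.492 = 317.88 g.
At 63.14% yield, actual mass of NH4Cl = 317.88 × 0.6314 = 200.71 g.

200.7 g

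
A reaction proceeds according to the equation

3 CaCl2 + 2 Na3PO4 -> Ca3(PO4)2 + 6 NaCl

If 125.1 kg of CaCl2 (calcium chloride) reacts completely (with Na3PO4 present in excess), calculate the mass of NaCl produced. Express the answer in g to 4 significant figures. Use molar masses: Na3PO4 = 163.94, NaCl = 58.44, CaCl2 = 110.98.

Convert: 125.1 kg = 125100 g.
n(CaCl2) = 125100 g / 110.98 g/mol = 1127.2 mol.
From the equation the CaCl2:NaCl mole ratio is 3:6, so n(NaCl) = 1127.2 × 6/3 = 2254.5 mol.
Mass of NaCl = 2254.5 mol × 58.44 g/mol = 131750 g.

131800 g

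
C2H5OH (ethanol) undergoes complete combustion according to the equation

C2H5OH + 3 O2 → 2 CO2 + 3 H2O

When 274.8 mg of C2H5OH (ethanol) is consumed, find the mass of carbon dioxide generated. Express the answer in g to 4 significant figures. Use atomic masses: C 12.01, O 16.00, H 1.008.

0.5250 g

M(C2H5OH) = 2(12.01) + 6(1.008) + 16.00 = 46.068 g/mol.
M(CO2) = 12.01 + 2(16.00) = 44.01 g/mol.
Convert: 274.8 mg = 0.27480 g.
n(C2H5OH) = 0.27480 g / 46.068 g/mol = 0.0059651 mol.
From the equation the C2H5OH:CO2 mole ratio is 1:2, so n(CO2) = 0.0059651 × 2/1 = 0.011930 mol.
Mass of CO2 = 0.011930 mol × 44.01 g/mol = 0.52505 g.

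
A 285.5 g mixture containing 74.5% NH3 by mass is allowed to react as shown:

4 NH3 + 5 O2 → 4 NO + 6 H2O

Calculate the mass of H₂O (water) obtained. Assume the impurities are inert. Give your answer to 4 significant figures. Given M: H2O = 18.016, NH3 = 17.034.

337.4 g

Mass of pure NH3 = 285.5 g × 0.745 = 212.70 g.
n(NH3) = 212.70 g / 17.034 g/mol = 12.487 mol.
From the equation the NH3:H2O mole ratio is 4:6, so n(H2O) = 12.487 × 6/4 = 18.730 mol.
Mass of H2O = 18.730 mol × 18.016 g/mol = 337.44 g.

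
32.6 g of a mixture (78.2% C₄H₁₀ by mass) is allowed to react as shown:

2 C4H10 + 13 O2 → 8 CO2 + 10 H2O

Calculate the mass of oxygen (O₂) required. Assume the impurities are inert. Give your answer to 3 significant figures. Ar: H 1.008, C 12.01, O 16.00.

Mass of pure C4H10 = 32.6 g × 0.782 = 25.49 g.
M(C4H10) = 4(12.01) + 10(1.008) = 58.12 g/mol.
M(O2) = 2(16.00) = 32.00 g/mol.
n(C4H10) = 25.49 g / 58.12 g/mol = 0.4386 mol.
From the equation the C4H10:O2 mole ratio is 2:13, so n(O2) = 0.4386 × 13/2 = 2.851 mol.
Mass of O2 = 2.851 mol × 32.00 g/mol = 91.24 g.

91.2 g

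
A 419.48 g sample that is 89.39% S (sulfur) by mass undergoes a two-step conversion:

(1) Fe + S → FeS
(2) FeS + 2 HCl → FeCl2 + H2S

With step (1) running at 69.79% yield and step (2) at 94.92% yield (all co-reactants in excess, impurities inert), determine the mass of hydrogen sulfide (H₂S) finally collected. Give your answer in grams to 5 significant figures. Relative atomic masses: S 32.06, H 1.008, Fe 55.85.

Pure S = 419.48 × 0.8939 = 374.973 g.
M(S) = 32.06 g/mol.
M(H2S) = 2(1.008) + 32.06 = 34.076 g/mol.
n(S) = 374.973 / 32.06 = 11.6960 mol.
Step 1 (S:FeS = 1:1): theoretical n(FeS) = 11.6960 mol; at 69.79% yield, n(FeS) = 8.16263 mol.
Step 2 (FeS:H2S = 1:1): theoretical n(H2S) = 8.16263 mol, so theoretical mass = 8.16263 × 34.076 = 278.150 g.
At 94.92% yield, actual mass of H2S = 278.150 × 0.9492 = 264.020 g.

264.02 g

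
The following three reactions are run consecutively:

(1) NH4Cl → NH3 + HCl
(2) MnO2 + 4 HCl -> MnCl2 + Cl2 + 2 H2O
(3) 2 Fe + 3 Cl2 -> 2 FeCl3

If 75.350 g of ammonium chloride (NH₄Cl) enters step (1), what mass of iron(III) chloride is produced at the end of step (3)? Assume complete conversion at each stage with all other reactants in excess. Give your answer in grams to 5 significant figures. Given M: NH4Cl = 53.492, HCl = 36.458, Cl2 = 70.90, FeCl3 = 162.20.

n(NH4Cl) = 75.350 / 53.492 = 1.40862 mol.
Reaction (1): NH4Cl→HCl ratio 1:1 ⇒ n(HCl) = 1.40862 mol.
Reaction (2): HCl→Cl2 ratio 4:1 ⇒ n(Cl2) = 0.352155 mol.
Reaction (3): Cl2→FeCl3 ratio 3:2 ⇒ n(FeCl3) = 0.234770 mol.
Mass of FeCl3 = 0.234770 × 162.20 = 38.0797 g.

38.080 g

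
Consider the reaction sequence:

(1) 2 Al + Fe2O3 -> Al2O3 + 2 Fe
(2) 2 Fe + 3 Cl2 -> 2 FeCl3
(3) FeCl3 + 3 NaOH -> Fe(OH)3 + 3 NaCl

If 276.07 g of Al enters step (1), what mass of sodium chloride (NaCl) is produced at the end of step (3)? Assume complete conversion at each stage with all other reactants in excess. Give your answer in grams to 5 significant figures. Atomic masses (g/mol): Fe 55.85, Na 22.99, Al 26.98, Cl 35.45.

1793.9 g

M(Al) = 26.98 g/mol.
M(NaCl) = 22.99 + 35.45 = 58.44 g/mol.
n(Al) = 276.07 / 26.98 = 10.2324 mol.
Reaction (1): Al→Fe ratio 2:2 ⇒ n(Fe) = 10.2324 mol.
Reaction (2): Fe→FeCl3 ratio 2:2 ⇒ n(FeCl3) = 10.2324 mol.
Reaction (3): FeCl3→NaCl ratio 1:3 ⇒ n(NaCl) = 30.6972 mol.
Mass of NaCl = 30.6972 × 58.44 = 1793.94 g.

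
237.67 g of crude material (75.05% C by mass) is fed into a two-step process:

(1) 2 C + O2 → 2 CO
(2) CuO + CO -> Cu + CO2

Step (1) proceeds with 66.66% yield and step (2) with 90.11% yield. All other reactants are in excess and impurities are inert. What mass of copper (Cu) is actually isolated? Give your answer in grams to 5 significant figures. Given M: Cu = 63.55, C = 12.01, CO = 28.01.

Pure C = 237.67 × 0.7505 = 178.371 g.
n(C) = 178.371 / 12.01 = 14.8519 mol.
Step 1 (C:CO = 2:2): theoretical n(CO) = 14.8519 mol; at 66.66% yield, n(CO) = 9.90028 mol.
Step 2 (CO:Cu = 1:1): theoretical n(Cu) = 9.90028 mol, so theoretical mass = 9.90028 × 63.55 = 629.163 g.
At 90.11% yield, actual mass of Cu = 629.163 × 0.9011 = 566.938 g.

566.94 g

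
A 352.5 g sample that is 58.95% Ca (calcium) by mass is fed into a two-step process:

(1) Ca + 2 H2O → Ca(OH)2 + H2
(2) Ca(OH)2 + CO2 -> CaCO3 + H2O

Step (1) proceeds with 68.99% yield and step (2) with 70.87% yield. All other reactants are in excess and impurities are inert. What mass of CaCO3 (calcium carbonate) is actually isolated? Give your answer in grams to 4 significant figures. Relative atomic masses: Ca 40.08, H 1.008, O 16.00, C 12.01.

253.7 g

Pure Ca = 352.5 × 0.5895 = 207.80 g.
M(Ca) = 40.08 g/mol.
M(CaCO3) = 40.08 + 12.01 + 3(16.00) = 100.09 g/mol.
n(Ca) = 207.80 / 40.08 = 5.1846 mol.
Step 1 (Ca:Ca(OH)2 = 1:1): theoretical n(Ca(OH)2) = 5.1846 mol; at 68.99% yield, n(Ca(OH)2) = 3.5769 mol.
Step 2 (Ca(OH)2:CaCO3 = 1:1): theoretical n(CaCO3) = 3.5769 mol, so theoretical mass = 3.5769 × 100.09 = 358.01 g.
At 70.87% yield, actual mass of CaCO3 = 358.01 × 0.7087 = 253.72 g.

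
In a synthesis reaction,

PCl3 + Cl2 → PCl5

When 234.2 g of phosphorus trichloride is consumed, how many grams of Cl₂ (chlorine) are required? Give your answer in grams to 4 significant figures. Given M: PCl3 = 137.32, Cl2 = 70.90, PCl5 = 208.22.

120.9 g

n(PCl3) = 234.20 g / 137.32 g/mol = 1.7055 mol.
From the equation the PCl3:Cl2 mole ratio is 1:1, so n(Cl2) = 1.7055 × 1/1 = 1.7055 mol.
Mass of Cl2 = 1.7055 mol × 70.90 g/mol = 120.92 g.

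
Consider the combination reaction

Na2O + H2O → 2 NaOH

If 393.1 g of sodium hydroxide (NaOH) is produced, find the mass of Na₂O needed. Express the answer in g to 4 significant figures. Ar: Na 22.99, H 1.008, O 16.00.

304.6 g

M(NaOH) = 22.99 + 16.00 + 1.008 = 39.998 g/mol.
M(Na2O) = 2(22.99) + 16.00 = 61.98 g/mol.
n(NaOH) = 393.10 g / 39.998 g/mol = 9.8280 mol.
From the equation the NaOH:Na2O mole ratio is 2:1, so n(Na2O) = 9.8280 × 1/2 = 4.9140 mol.
Mass of Na2O = 4.9140 mol × 61.98 g/mol = 304.57 g.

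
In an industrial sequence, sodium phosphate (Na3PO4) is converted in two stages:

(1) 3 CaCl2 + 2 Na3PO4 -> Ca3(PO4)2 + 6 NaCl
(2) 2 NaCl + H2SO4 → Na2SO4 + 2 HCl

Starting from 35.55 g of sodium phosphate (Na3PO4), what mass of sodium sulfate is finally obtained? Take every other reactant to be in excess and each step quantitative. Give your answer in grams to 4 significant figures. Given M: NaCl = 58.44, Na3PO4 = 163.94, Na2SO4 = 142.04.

46.20 g

n(Na3PO4) = 35.550 / 163.94 = 0.21685 mol.
Step 1 gives a 2:6 ratio of Na3PO4 to NaCl, so n(NaCl) = 0.65054 mol.
In step 2 the NaCl:Na2SO4 ratio is 2:1, so n(Na2SO4) = 0.32527 mol.
Mass of Na2SO4 = 0.32527 × 142.04 = 46.202 g.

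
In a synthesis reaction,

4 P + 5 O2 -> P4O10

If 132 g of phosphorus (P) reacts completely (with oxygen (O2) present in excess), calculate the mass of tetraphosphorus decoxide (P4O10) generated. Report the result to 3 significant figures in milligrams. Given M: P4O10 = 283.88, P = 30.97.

n(P) = 132.0 g / 30.97 g/mol = 4.262 mol.
From the equation the P:P4O10 mole ratio is 4:1, so n(P4O10) = 4.262 × 1/4 = 1.066 mol.
Mass of P4O10 = 1.066 mol × 283.88 g/mol = 302.5 g.
Converting to mg: 302.5 g = 302000 mg.

302000 mg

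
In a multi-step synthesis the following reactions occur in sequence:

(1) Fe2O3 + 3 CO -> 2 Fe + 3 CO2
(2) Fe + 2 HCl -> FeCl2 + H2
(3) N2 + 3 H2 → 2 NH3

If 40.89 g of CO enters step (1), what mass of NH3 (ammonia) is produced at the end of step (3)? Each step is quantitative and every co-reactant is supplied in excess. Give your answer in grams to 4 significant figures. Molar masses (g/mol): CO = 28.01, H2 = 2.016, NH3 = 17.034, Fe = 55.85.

11.05 g

n(CO) = 40.89 / 28.01 = 1.4598 mol.
Reaction (1): CO→Fe ratio 3:2 ⇒ n(Fe) = 0.97322 mol.
Reaction (2): Fe→H2 ratio 1:1 ⇒ n(H2) = 0.97322 mol.
Reaction (3): H2→NH3 ratio 3:2 ⇒ n(NH3) = 0.64882 mol.
Mass of NH3 = 0.64882 × 17.034 = 11.052 g.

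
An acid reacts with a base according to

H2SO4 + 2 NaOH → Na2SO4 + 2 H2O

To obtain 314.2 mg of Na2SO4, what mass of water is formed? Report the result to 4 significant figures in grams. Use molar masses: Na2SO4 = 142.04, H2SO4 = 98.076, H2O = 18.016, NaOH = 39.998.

Convert: 314.2 mg = 0.31420 g.
n(Na2SO4) = 0.31420 g / 142.04 g/mol = 0.0022121 mol.
From the equation the Na2SO4:H2O mole ratio is 1:2, so n(H2O) = 0.0022121 × 2/1 = 0.0044241 mol.
Mass of H2O = 0.0044241 mol × 18.016 g/mol = 0.079705 g.

0.07970 g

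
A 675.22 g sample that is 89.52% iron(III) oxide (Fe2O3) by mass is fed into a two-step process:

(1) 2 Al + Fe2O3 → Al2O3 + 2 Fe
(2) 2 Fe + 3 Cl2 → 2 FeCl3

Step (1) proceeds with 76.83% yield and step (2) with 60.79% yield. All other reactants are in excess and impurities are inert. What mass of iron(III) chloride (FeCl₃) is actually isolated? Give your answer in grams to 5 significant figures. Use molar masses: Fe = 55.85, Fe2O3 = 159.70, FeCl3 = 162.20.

573.46 g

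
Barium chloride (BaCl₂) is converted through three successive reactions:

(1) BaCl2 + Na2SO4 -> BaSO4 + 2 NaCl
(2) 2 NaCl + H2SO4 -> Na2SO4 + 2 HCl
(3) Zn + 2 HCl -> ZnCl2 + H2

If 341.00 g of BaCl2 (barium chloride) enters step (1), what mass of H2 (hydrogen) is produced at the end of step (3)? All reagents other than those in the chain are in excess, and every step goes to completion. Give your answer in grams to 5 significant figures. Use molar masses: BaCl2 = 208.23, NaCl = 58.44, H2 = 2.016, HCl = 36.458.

n(BaCl2) = 341.00 / 208.23 = 1.63761 mol.
Reaction (1): BaCl2→NaCl ratio 1:2 ⇒ n(NaCl) = 3.27522 mol.
Reaction (2): NaCl→HCl ratio 2:2 ⇒ n(HCl) = 3.27522 mol.
Reaction (3): HCl→H2 ratio 2:1 ⇒ n(H2) = 1.63761 mol.
Mass of H2 = 1.63761 × 2.016 = 3.30143 g.

3.3014 g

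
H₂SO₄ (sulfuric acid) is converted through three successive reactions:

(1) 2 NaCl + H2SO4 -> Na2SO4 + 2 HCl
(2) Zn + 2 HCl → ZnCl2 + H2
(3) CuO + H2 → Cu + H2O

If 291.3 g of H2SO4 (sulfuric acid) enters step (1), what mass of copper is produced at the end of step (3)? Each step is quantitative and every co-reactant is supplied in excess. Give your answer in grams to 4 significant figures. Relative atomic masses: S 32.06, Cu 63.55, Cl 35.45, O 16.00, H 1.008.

M(H2SO4) = 2(1.008) + 32.06 + 4(16.00) = 98.076 g/mol.
M(Cu) = 63.55 g/mol.
n(H2SO4) = 291.3 / 98.076 = 2.9701 mol.
Reaction (1): H2SO4→HCl ratio 1:2 ⇒ n(HCl) = 5.9403 mol.
Reaction (2): HCl→H2 ratio 2:1 ⇒ n(H2) = 2.9701 mol.
Reaction (3): H2→Cu ratio 1:1 ⇒ n(Cu) = 2.9701 mol.
Mass of Cu = 2.9701 × 63.55 = 188.75 g.

188.8 g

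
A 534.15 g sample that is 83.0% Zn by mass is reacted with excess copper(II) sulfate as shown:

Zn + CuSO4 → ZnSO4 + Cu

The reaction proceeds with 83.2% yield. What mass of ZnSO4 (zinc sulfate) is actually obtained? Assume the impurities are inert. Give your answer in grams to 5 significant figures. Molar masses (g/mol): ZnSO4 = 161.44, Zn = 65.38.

910.82 g

Pure Zn available = 534.15 g × 0.830 = 443.344 g.
n(Zn) = 443.344 g / 65.38 g/mol = 6.78104 mol.
From the equation the Zn:ZnSO4 mole ratio is 1:1, so n(ZnSO4) = 6.78104 × 1/1 = 6.78104 mol.
Mass of ZnSO4 = 6.78104 mol × 161.44 g/mol = 1094.73 g.
Actual mass collected = 1094.73 g × 0.832 = 910.816 g.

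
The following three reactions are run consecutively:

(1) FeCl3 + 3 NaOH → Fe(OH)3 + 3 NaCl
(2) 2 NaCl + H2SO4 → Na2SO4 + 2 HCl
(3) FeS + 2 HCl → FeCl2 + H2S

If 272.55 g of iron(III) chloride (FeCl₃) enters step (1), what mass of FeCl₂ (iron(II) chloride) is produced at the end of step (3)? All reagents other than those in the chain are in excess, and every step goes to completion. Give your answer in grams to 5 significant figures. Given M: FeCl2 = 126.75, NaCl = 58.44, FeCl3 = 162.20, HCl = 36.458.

n(FeCl3) = 272.55 / 162.20 = 1.68033 mol.
Reaction (1): FeCl3→NaCl ratio 1:3 ⇒ n(NaCl) = 5.04100 mol.
Reaction (2): NaCl→HCl ratio 2:2 ⇒ n(HCl) = 5.04100 mol.
Reaction (3): HCl→FeCl2 ratio 2:1 ⇒ n(FeCl2) = 2.52050 mol.
Mass of FeCl2 = 2.52050 × 126.75 = 319.473 g.

319.47 g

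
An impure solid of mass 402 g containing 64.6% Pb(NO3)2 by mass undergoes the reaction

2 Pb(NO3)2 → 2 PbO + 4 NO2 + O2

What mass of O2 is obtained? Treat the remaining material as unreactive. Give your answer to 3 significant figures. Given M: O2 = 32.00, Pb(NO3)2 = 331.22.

Mass of pure Pb(NO3)2 = 402 g × 0.646 = 259.7 g.
n(Pb(NO3)2) = 259.7 g / 331.22 g/mol = 0.7840 mol.
From the equation the Pb(NO3)2:O2 mole ratio is 2:1, so n(O2) = 0.7840 × 1/2 = 0.3920 mol.
Mass of O2 = 0.3920 mol × 32.00 g/mol = 12.54 g.

12.5 g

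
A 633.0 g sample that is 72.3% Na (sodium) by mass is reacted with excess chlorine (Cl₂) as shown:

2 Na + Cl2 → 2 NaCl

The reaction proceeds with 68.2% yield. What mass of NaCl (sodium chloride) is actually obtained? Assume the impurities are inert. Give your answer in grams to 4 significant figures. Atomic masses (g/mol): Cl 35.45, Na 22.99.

793.4 g

Pure Na available = 633.0 g × 0.723 = 457.66 g.
M(Na) = 22.99 g/mol.
M(NaCl) = 22.99 + 35.45 = 58.44 g/mol.
n(Na) = 457.66 g / 22.99 g/mol = 19.907 mol.
From the equation the Na:NaCl mole ratio is 2:2, so n(NaCl) = 19.907 × 2/2 = 19.907 mol.
Mass of NaCl = 19.907 mol × 58.44 g/mol = 1163.4 g.
Actual mass collected = 1163.4 g × 0.682 = 793.41 g.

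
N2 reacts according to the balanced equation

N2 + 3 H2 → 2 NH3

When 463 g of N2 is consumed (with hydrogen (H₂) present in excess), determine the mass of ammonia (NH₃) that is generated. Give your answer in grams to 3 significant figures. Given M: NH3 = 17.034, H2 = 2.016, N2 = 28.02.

563 g

n(N2) = 463.0 g / 28.02 g/mol = 16.52 mol.
From the equation the N2:NH3 mole ratio is 1:2, so n(NH3) = 16.52 × 2/1 = 33.05 mol.
Mass of NH3 = 33.05 mol × 17.034 g/mol = 562.9 g.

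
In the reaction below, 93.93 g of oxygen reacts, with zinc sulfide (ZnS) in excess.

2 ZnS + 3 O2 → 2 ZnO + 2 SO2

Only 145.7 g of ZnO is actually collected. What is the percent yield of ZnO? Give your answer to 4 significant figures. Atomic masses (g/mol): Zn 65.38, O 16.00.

91.49 %

M(O2) = 2(16.00) = 32.00 g/mol.
M(ZnO) = 65.38 + 16.00 = 81.38 g/mol.
n(O2) = 93.930 g / 32.00 g/mol = 2.9353 mol.
From the equation the O2:ZnO mole ratio is 3:2, so n(ZnO) = 2.9353 × 2/3 = 1.9569 mol.
Mass of ZnO = 1.9569 mol × 81.38 g/mol = 159.25 g.
This is the theoretical yield. Percent yield = 145.7 g / 159.25 g × 100% = 91.491%.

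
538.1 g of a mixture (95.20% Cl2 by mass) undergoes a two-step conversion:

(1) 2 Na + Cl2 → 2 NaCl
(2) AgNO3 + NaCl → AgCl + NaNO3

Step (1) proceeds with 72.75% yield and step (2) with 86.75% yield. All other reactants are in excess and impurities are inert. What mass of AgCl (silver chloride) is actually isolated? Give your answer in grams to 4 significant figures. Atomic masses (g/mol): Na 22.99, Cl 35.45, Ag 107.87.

Pure Cl2 = 538.1 × 0.9520 = 512.27 g.
M(Cl2) = 2(35.45) = 70.90 g/mol.
M(AgCl) = 107.87 + 35.45 = 143.32 g/mol.
n(Cl2) = 512.27 / 70.90 = 7.2253 mol.
Step 1 (Cl2:NaCl = 1:2): theoretical n(NaCl) = 14.451 mol; at 72.75% yield, n(NaCl) = 10.513 mol.
Step 2 (NaCl:AgCl = 1:1): theoretical n(AgCl) = 10.513 mol, so theoretical mass = 10.513 × 143.32 = 1506.7 g.
At 86.75% yield, actual mass of AgCl = 1506.7 × 0.8675 = 1307.1 g.

1307 g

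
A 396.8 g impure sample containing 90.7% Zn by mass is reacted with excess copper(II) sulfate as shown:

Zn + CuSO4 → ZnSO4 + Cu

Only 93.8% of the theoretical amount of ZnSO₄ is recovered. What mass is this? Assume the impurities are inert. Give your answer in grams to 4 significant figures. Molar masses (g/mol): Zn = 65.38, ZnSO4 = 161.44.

833.6 g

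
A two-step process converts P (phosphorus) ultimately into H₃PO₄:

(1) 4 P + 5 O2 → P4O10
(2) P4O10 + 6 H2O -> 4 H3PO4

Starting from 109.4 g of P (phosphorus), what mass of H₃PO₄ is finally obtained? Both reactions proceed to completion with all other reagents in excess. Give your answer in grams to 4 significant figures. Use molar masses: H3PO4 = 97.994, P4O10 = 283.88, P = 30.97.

n(P) = 109.40 / 30.97 = 3.5325 mol.
Step 1 gives a 4:1 ratio of P to P4O10, so n(P4O10) = 0.88311 mol.
In step 2 the P4O10:H3PO4 ratio is 1:4, so n(H3PO4) = 3.5325 mol.
Mass of H3PO4 = 3.5325 × 97.994 = 346.16 g.

346.2 g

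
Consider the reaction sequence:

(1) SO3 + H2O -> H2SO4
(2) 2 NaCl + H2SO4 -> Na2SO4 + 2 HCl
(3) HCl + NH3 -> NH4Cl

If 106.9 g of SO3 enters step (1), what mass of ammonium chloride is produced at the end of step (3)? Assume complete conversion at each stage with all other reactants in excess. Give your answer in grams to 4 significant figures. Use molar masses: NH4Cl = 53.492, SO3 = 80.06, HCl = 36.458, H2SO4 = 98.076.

142.9 g

n(SO3) = 106.9 / 80.06 = 1.3352 mol.
Reaction (1): SO3→H2SO4 ratio 1:1 ⇒ n(H2SO4) = 1.3352 mol.
Reaction (2): H2SO4→HCl ratio 1:2 ⇒ n(HCl) = 2.6705 mol.
Reaction (3): HCl→NH4Cl ratio 1:1 ⇒ n(NH4Cl) = 2.6705 mol.
Mass of NH4Cl = 2.6705 × 53.492 = 142.85 g.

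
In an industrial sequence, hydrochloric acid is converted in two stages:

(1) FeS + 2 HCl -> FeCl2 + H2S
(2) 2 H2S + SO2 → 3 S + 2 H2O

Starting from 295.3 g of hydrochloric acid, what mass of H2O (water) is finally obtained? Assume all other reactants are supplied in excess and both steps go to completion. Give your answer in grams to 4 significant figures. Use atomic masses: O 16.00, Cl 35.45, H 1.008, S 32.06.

72.96 g

M(HCl) = 1.008 + 35.45 = 36.458 g/mol.
M(H2O) = 2(1.008) + 16.00 = 18.016 g/mol.
n(HCl) = 295.30 / 36.458 = 8.0997 mol.
Step 1 gives a 2:1 ratio of HCl to H2S, so n(H2S) = 4.0499 mol.
In step 2 the H2S:H2O ratio is 2:2, so n(H2O) = 4.0499 mol.
Mass of H2O = 4.0499 × 18.016 = 72.962 g.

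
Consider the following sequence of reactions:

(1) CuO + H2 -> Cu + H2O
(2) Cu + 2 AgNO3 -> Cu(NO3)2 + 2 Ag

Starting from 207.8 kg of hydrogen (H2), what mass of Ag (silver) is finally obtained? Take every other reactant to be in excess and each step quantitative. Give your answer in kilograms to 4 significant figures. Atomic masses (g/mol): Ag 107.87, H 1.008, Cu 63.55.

M(H2) = 2(1.008) = 2.016 g/mol.
M(Ag) = 107.87 g/mol.
207.8 kg = 207800 g.
n(H2) = 207800 / 2.016 = 103080 mol.
Step 1 gives a 1:1 ratio of H2 to Cu, so n(Cu) = 103080 mol.
In step 2 the Cu:Ag ratio is 1:2, so n(Ag) = 206150 mol.
Mass of Ag = 206150 × 107.87 = 2.2237 × 10^7 g = 22240 kg.

22240 kg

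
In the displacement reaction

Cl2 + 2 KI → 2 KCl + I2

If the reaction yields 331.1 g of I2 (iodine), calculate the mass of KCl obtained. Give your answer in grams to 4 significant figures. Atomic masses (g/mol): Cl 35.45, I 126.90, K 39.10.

194.5 g

M(I2) = 2(126.90) = 253.80 g/mol.
M(KCl) = 39.10 + 35.45 = 74.55 g/mol.
n(I2) = 331.10 g / 253.80 g/mol = 1.3046 mol.
From the equation the I2:KCl mole ratio is 1:2, so n(KCl) = 1.3046 × 2/1 = 2.6091 mol.
Mass of KCl = 2.6091 mol × 74.55 g/mol = 194.51 g.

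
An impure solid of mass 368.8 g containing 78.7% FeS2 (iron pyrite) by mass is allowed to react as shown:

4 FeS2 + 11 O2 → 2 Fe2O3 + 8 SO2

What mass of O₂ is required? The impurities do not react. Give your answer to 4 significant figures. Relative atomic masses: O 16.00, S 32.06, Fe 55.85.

212.9 g

Mass of pure FeS2 = 368.8 g × 0.787 = 290.25 g.
M(FeS2) = 55.85 + 2(32.06) = 119.97 g/mol.
M(O2) = 2(16.00) = 32.00 g/mol.
n(FeS2) = 290.25 g / 119.97 g/mol = 2.4193 mol.
From the equation the FeS2:O2 mole ratio is 4:11, so n(O2) = 2.4193 × 11/4 = 6.6531 mol.
Mass of O2 = 6.6531 mol × 32.00 g/mol = 212.90 g.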